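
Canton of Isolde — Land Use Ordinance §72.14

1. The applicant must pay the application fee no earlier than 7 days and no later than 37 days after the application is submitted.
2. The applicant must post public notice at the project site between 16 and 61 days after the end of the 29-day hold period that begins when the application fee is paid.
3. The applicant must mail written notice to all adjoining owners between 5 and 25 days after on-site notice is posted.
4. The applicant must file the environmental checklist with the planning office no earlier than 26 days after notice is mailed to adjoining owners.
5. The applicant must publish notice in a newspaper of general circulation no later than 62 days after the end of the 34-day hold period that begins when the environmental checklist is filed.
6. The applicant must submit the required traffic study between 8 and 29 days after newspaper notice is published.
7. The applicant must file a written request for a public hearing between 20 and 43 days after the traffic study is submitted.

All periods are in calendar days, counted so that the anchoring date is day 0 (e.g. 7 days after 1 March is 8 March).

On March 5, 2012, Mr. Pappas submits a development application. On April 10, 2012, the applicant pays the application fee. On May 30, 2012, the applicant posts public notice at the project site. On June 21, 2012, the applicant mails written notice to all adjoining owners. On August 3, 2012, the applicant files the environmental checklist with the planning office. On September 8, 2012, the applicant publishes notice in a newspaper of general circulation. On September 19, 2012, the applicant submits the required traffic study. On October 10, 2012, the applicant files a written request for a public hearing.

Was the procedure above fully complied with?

Step 1 — 7 and 37 days from March 5, 2012 (when the application is submitted) are March 12, 2012 and April 11, 2012 respectively; done April 10, 2012, which is between those dates.
Step 2 — 16 and 61 days from May 9, 2012 (end of the 29-day hold period, which began when the application fee is paid on April 10, 2012) are May 25, 2012 and July 9, 2012 respectively; done May 30, 2012 — within the window.
Step 3 — 5 and 25 days from May 30, 2012 (when on-site notice is posted) are June 4, 2012 and June 24, 2012 respectively; done June 21, 2012 — within the window.
Step 4 — must wait 26 days from June 21, 2012 (when notice is mailed to adjoining owners), so not before July 17, 2012; done August 3, 2012, after the minimum wait.
Step 5 — counting 62 days from September 6, 2012 (end of the 34-day hold period, which began when the environmental checklist is filed on August 3, 2012) gives a deadline of November 7, 2012; done September 8, 2012 — timely.
Step 6 — 8 and 29 days from September 8, 2012 (when newspaper notice is published) are September 16, 2012 and October 7, 2012 respectively; done September 19, 2012, which is between those dates.
Step 7 — 20 and 43 days from September 19, 2012 (when the traffic study is submitted) are October 9, 2012 and November 1, 2012 respectively; done October 10, 2012, which is between those dates.

Yes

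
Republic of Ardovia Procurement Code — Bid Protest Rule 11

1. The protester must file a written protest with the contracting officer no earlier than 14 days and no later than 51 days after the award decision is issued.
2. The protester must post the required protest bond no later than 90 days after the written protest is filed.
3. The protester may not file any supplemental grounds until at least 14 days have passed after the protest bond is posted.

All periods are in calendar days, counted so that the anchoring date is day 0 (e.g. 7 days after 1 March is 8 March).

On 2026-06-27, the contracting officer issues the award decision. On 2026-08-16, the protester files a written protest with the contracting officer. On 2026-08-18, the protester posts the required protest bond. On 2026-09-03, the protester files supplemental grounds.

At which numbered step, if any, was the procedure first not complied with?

Step 1 — 14 and 51 days from 2026-06-27 (when the award decision is issued) are 2026-07-11 and 2026-08-17 respectively; 2026-08-16 falls inside that range.
Step 2 — counting 90 days from 2026-08-16 (when the written protest is filed) gives a deadline of 2026-11-14; done 2026-08-18 — timely.
Step 3 — must wait 14 days from 2026-08-18 (when the protest bond is posted), so not before 2026-09-01; done 2026-09-03, after the minimum wait.

None — every step was satisfied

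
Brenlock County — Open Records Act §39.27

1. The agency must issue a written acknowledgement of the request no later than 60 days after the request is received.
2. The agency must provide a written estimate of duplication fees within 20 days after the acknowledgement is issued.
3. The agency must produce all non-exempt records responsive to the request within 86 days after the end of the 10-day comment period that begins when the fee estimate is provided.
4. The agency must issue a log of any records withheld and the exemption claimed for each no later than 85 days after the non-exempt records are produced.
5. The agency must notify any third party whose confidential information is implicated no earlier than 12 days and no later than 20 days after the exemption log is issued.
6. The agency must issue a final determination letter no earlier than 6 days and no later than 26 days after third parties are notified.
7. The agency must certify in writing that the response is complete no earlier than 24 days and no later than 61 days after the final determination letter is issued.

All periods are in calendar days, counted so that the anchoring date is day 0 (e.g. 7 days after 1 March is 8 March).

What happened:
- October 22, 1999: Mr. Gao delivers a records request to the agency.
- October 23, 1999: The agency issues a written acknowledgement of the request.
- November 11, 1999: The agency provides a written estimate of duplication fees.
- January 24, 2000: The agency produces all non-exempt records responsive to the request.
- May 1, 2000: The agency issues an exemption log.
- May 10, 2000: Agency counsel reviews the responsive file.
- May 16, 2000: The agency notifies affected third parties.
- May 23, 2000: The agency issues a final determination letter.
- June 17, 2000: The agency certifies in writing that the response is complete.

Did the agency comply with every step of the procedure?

Step 1 — counting 60 days from October 22, 1999 (when the request is received) gives a deadline of December 21, 1999; October 23, 1999 is within that limit.
Step 2 — counting 20 days from October 23, 1999 (when the acknowledgement is issued) gives a deadline of November 12, 1999; done November 11, 1999 — timely.
Step 3 — counting 86 days from November 21, 1999 (end of the 10-day comment period, which began when the fee estimate is provided on November 11, 1999) gives a deadline of February 15, 2000; completed January 24, 2000, before the deadline.
Step 4 — counting 85 days from January 24, 2000 (when the non-exempt records are produced) gives a deadline of April 18, 2000; May 1, 2000 misses that deadline by 13 days.

No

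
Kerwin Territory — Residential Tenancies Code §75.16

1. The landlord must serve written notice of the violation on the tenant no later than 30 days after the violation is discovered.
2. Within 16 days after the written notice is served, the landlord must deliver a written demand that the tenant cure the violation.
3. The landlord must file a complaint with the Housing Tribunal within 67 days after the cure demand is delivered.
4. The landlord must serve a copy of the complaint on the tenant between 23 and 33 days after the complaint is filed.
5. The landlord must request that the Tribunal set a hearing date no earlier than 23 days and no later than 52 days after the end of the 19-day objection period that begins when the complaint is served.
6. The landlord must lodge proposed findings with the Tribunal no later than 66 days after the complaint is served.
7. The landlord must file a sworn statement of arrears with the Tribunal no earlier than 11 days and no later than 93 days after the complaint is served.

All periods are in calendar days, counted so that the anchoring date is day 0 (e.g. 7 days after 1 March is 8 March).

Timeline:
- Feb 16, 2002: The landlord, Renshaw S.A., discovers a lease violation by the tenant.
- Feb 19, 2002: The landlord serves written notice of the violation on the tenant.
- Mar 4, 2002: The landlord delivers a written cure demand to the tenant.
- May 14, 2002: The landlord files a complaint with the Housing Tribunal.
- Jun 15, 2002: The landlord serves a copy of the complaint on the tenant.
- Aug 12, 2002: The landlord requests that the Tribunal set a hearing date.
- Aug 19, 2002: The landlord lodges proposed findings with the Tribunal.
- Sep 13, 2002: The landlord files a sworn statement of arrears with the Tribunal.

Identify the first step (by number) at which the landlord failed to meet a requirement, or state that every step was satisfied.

Step 1: 30 days after Feb 16, 2002 (when the violation is discovered) is Mar 18, 2002; done Feb 19, 2002 — timely.
Step 2: 16 days after Feb 19, 2002 (when the written notice is served) is Mar 7, 2002; Mar 4, 2002 is within that limit.
Step 3: 67 days after Mar 4, 2002 (when the cure demand is delivered) is May 10, 2002; May 14, 2002 misses that deadline by 4 days.

Step 3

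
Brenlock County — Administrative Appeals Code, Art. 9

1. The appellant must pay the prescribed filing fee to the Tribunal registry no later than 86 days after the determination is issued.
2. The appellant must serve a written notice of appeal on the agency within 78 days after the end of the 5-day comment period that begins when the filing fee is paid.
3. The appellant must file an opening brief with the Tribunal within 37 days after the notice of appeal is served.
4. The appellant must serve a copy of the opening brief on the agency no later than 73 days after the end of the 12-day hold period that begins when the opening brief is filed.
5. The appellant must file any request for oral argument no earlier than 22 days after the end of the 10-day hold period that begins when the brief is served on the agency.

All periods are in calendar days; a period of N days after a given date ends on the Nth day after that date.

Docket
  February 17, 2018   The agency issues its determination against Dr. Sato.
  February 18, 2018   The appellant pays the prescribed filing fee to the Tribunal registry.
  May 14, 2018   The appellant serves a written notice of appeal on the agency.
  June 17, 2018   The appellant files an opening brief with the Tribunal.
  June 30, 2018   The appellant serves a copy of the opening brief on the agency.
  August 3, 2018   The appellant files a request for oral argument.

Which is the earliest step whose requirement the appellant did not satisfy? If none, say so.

Step 1 — counting 86 days from February 17, 2018 (when the determination is issued) gives a deadline of May 14, 2018; completed February 18, 2018, before the deadline.
Step 2 — counting 78 days from February 23, 2018 (end of the 5-day comment period, which began when the filing fee is paid on February 18, 2018) gives a deadline of May 12, 2018; not done until May 14, 2018, 2 days after the deadline.

Step 2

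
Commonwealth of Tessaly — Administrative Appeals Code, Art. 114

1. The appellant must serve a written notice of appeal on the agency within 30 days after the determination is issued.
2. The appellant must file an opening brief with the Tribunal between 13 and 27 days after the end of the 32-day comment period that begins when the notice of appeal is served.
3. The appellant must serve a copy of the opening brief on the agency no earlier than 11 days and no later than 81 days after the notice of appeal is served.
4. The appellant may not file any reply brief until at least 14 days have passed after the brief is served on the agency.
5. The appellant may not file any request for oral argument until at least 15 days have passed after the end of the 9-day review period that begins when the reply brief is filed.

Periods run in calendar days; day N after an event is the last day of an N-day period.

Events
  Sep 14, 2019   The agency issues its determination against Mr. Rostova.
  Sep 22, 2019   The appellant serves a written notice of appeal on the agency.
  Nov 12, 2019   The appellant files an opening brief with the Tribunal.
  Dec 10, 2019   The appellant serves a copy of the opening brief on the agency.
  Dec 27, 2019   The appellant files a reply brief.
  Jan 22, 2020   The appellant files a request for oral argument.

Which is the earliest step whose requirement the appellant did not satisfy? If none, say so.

Step 1: 30 days after Sep 14, 2019 (when the determination is issued) is Oct 14, 2019; done Sep 22, 2019 — timely.
Step 2: the window is 13–27 days after Oct 24, 2019 (end of the 32-day comment period, which began when the notice of appeal is served on Sep 22, 2019), so Nov 6, 2019 through Nov 20, 2019; Nov 12, 2019 falls inside that range.
Step 3: the window is 11–81 days after Sep 22, 2019 (when the notice of appeal is served), so Oct 3, 2019 through Dec 12, 2019; done Dec 10, 2019 — within the window.
Step 4: the earliest permitted date is 14 days after Dec 10, 2019 (when the brief is served on the agency), i.e. Dec 24, 2019; done Dec 27, 2019 — permitted.
Step 5: the earliest permitted date is 15 days after Jan 5, 2020 (end of the 9-day review period, which began when the reply brief is filed on Dec 27, 2019), i.e. Jan 20, 2020; done Jan 22, 2020 — permitted.

None — every step was satisfied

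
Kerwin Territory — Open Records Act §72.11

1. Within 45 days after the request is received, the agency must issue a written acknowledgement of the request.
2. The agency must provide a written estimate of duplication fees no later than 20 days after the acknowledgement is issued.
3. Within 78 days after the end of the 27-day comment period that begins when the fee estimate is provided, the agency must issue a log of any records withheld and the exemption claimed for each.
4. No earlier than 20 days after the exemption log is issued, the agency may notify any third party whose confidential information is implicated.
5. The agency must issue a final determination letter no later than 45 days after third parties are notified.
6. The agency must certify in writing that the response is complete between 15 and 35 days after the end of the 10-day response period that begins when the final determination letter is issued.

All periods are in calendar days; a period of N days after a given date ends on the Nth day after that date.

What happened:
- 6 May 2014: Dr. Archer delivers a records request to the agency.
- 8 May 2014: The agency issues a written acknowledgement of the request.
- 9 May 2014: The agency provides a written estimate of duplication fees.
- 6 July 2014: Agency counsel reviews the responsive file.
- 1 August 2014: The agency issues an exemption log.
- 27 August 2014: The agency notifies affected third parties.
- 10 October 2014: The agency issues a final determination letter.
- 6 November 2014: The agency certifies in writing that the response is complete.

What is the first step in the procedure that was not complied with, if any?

None — every step was satisfied

Step 1 — counting 45 days from 6 May 2014 (when the request is received) gives a deadline of 20 June 2014; completed 8 May 2014, before the deadline.
Step 2 — counting 20 days from 8 May 2014 (when the acknowledgement is issued) gives a deadline of 28 May 2014; completed 9 May 2014, before the deadline.
Step 3 — counting 78 days from 5 June 2014 (end of the 27-day comment period, which began when the fee estimate is provided on 9 May 2014) gives a deadline of 22 August 2014; done 1 August 2014 — timely.
Step 4 — must wait 20 days from 1 August 2014 (when the exemption log is issued), so not before 21 August 2014; done 27 August 2014 — permitted.
Step 5 — counting 45 days from 27 August 2014 (when third parties are notified) gives a deadline of 11 October 2014; done 10 October 2014 — timely.
Step 6 — 15 and 35 days from 20 October 2014 (end of the 10-day response period, which began when the final determination letter is issued on 10 October 2014) are 4 November 2014 and 24 November 2014 respectively; 6 November 2014 falls inside that range.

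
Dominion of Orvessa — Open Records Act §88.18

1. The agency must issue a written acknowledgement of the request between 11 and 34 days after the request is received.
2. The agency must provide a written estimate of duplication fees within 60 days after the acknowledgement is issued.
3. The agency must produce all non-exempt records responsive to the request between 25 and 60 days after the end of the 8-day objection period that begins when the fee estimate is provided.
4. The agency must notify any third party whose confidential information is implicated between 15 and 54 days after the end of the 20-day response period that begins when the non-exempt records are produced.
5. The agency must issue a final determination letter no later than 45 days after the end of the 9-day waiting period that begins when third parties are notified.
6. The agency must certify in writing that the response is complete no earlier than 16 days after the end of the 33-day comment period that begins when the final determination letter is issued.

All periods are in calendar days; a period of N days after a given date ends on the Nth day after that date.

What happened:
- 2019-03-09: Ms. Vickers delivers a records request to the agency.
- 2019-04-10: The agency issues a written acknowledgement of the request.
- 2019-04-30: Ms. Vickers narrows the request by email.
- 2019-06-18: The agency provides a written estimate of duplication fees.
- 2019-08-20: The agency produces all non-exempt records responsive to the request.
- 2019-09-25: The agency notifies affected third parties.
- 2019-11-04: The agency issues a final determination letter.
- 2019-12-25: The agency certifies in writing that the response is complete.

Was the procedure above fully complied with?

No

Step 1: the window is 11–34 days after 2019-03-09 (when the request is received), so 2019-03-20 through 2019-04-12; done 2019-04-10 — within the window.
Step 2: 60 days after 2019-04-10 (when the acknowledgement is issued) is 2019-06-09; done 2019-06-18 — 9 days late.
Later steps need not be reached.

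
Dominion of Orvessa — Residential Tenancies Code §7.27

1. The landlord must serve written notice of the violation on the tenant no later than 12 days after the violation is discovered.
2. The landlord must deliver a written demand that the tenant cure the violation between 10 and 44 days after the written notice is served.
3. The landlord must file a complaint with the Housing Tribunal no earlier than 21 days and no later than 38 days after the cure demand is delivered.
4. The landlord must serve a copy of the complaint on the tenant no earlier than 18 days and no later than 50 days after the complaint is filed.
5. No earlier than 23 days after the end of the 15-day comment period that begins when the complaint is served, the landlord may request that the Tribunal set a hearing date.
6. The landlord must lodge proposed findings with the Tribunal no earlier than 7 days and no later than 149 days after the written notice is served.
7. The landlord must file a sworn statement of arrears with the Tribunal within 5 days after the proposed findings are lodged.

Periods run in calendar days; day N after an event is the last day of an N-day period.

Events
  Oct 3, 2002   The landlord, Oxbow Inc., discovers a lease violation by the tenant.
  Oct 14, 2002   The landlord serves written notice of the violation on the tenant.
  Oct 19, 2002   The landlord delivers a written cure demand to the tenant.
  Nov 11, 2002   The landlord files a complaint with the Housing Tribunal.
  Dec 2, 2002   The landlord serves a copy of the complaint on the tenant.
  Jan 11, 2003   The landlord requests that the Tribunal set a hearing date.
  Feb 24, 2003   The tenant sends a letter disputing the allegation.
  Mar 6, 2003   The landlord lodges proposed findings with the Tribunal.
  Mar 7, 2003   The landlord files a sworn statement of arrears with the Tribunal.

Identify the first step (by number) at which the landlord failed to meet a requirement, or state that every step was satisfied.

(1) due by Oct 3, 2002 + 12 days = Oct 15, 2002; completed Oct 14, 2002, before the deadline.
(2) the permitted window runs from Oct 14, 2002 + 10 = Oct 24, 2002 to Oct 14, 2002 + 44 = Nov 27, 2002; done Oct 19, 2002 — 5 days before the window opened.

Step 2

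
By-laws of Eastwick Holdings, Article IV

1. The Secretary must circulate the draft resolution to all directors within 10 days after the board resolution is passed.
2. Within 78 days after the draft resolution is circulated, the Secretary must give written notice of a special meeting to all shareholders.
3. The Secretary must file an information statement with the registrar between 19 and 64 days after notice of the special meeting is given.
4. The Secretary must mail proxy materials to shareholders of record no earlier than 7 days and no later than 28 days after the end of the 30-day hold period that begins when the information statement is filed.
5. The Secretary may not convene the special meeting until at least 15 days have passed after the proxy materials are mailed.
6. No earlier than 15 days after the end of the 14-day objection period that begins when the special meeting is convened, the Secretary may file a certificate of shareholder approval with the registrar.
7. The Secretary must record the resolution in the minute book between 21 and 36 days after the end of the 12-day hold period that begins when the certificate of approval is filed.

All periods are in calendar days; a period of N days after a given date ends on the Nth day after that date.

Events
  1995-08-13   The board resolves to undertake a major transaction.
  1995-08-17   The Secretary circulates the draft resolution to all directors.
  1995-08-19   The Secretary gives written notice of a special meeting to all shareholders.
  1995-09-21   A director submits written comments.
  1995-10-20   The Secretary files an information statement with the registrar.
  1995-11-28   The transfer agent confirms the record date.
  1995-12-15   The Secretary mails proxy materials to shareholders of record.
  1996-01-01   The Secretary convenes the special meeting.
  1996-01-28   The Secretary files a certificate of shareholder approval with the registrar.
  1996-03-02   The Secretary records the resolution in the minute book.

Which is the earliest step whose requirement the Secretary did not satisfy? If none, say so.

Step 6

Step 1 — counting 10 days from 1995-08-13 (when the board resolution is passed) gives a deadline of 1995-08-23; completed 1995-08-17, before the deadline.
Step 2 — counting 78 days from 1995-08-17 (when the draft resolution is circulated) gives a deadline of 1995-11-03; completed 1995-08-19, before the deadline.
Step 3 — 19 and 64 days from 1995-08-19 (when notice of the special meeting is given) are 1995-09-07 and 1995-10-22 respectively; done 1995-10-20 — within the window.
Step 4 — 7 and 28 days from 1995-11-19 (end of the 30-day hold period, which began when the information statement is filed on 1995-10-20) are 1995-11-26 and 1995-12-17 respectively; done 1995-12-15 — within the window.
Step 5 — must wait 15 days from 1995-12-15 (when the proxy materials are mailed), so not before 1995-12-30; 1996-01-01 is on or after that date.
Step 6 — must wait 15 days from 1996-01-15 (end of the 14-day objection period, which began when the special meeting is convened on 1996-01-01), so not before 1996-01-30; acted on 1996-01-28, 2 days prematurely.
Later steps need not be reached.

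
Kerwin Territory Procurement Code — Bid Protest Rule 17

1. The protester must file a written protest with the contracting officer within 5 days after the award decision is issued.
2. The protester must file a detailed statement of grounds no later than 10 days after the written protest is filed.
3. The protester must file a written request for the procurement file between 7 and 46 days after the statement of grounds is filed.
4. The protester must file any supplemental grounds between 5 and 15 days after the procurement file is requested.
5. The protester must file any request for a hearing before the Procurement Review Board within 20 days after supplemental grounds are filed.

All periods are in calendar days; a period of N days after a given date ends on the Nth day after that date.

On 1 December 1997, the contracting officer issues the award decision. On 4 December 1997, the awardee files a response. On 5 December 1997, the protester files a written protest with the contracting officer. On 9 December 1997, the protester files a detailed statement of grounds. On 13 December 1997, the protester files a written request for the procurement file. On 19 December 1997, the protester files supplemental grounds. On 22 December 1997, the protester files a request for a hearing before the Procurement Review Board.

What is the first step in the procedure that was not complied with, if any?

Step 3

Step 1: 5 days after 1 December 1997 (when the award decision is issued) is 6 December 1997; completed 5 December 1997, before the deadline.
Step 2: 10 days after 5 December 1997 (when the written protest is filed) is 15 December 1997; completed 9 December 1997, before the deadline.
Step 3: the window is 7–46 days after 9 December 1997 (when the statement of grounds is filed), so 16 December 1997 through 24 January 1998; 13 December 1997 is 3 days too early.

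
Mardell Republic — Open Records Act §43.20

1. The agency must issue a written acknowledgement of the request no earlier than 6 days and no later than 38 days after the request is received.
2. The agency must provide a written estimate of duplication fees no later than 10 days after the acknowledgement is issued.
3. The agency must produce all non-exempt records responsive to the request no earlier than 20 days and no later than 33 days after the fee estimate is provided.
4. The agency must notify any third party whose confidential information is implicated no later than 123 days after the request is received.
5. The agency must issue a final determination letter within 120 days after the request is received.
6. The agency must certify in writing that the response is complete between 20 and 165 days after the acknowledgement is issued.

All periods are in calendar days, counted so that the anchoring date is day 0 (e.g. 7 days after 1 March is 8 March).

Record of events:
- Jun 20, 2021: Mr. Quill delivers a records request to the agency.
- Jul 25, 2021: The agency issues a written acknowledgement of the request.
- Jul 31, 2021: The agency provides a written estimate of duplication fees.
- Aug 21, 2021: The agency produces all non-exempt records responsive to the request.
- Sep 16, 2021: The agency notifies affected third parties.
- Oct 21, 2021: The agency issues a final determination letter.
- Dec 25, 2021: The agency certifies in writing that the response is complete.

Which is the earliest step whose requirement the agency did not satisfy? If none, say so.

Step 5

(1) the permitted window runs from Jun 20, 2021 + 6 = Jun 26, 2021 to Jun 20, 2021 + 38 = Jul 28, 2021; done Jul 25, 2021, which is between those dates.
(2) due by Jul 25, 2021 + 10 days = Aug 4, 2021; done Jul 31, 2021 — timely.
(3) the permitted window runs from Jul 31, 2021 + 20 = Aug 20, 2021 to Jul 31, 2021 + 33 = Sep 2, 2021; done Aug 21, 2021 — within the window.
(4) due by Jun 20, 2021 + 123 days = Oct 21, 2021; completed Sep 16, 2021, before the deadline.
(5) due by Jun 20, 2021 + 120 days = Oct 18, 2021; done Oct 21, 2021 — 3 days late.
Later steps need not be reached.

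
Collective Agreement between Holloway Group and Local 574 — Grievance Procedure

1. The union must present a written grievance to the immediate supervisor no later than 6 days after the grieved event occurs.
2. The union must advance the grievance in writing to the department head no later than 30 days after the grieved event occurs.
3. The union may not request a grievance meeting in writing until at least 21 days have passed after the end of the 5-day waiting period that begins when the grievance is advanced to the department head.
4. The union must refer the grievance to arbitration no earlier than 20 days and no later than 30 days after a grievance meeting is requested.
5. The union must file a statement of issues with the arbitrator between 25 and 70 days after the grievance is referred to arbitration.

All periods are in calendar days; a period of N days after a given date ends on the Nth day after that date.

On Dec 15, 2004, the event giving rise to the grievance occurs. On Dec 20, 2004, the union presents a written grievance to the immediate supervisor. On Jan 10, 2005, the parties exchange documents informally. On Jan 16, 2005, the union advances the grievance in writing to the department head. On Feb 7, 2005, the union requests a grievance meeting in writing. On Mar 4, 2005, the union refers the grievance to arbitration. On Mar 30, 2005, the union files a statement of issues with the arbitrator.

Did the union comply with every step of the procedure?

No

(1) due by Dec 15, 2004 + 6 days = Dec 21, 2004; Dec 20, 2004 is within that limit.
(2) due by Dec 15, 2004 + 30 days = Jan 14, 2005; Jan 16, 2005 misses that deadline by 2 days.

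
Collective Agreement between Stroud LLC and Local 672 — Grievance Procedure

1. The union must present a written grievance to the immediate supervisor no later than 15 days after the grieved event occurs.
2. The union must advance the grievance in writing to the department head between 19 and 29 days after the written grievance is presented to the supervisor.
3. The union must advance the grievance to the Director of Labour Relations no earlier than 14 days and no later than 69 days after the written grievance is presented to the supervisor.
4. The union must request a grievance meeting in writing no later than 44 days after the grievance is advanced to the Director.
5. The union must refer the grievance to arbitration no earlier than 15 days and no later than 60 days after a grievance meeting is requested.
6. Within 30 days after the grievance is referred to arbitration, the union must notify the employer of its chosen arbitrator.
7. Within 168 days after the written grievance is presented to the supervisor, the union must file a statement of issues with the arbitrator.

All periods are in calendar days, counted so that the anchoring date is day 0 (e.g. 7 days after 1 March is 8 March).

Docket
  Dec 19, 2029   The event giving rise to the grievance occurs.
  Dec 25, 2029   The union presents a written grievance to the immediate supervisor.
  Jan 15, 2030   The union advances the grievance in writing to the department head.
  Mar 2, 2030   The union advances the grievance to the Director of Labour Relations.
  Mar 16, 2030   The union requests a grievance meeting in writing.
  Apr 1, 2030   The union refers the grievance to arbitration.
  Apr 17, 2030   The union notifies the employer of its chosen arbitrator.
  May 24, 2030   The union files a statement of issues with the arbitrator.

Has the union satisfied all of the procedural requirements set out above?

Step 1: 15 days after Dec 19, 2029 (when the grieved event occurs) is Jan 3, 2030; Dec 25, 2029 is within that limit.
Step 2: the window is 19–29 days after Dec 25, 2029 (when the written grievance is presented to the supervisor), so Jan 13, 2030 through Jan 23, 2030; done Jan 15, 2030 — within the window.
Step 3: the window is 14–69 days after Dec 25, 2029 (when the written grievance is presented to the supervisor), so Jan 8, 2030 through Mar 4, 2030; done Mar 2, 2030, which is between those dates.
Step 4: 44 days after Mar 2, 2030 (when the grievance is advanced to the Director) is Apr 15, 2030; Mar 16, 2030 is within that limit.
Step 5: the window is 15–60 days after Mar 16, 2030 (when a grievance meeting is requested), so Mar 31, 2030 through May 15, 2030; Apr 1, 2030 falls inside that range.
Step 6: 30 days after Apr 1, 2030 (when the grievance is referred to arbitration) is May 1, 2030; completed Apr 17, 2030, before the deadline.
Step 7: 168 days after Dec 25, 2029 (when the written grievance is presented to the supervisor) is Jun 11, 2030; May 24, 2030 is within that limit.

Yes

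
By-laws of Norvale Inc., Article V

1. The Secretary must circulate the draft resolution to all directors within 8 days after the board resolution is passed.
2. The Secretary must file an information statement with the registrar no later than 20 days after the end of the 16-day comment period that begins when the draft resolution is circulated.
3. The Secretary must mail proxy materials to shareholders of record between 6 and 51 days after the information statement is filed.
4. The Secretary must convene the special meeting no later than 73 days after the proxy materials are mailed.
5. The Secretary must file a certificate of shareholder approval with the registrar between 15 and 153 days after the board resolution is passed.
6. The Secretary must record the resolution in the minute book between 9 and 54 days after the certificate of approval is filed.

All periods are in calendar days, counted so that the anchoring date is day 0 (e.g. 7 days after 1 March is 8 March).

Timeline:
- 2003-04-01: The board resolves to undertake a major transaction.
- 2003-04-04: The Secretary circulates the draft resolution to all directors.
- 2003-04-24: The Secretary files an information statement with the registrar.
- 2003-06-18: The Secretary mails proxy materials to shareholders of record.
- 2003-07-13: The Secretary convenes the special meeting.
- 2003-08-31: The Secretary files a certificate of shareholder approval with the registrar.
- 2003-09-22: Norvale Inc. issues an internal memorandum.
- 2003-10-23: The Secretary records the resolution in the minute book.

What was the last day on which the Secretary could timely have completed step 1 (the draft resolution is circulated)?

Step 1 runs from 2003-04-01, when the board resolution is passed. 8 days after 2003-04-01 is 2003-04-09.

2003-04-09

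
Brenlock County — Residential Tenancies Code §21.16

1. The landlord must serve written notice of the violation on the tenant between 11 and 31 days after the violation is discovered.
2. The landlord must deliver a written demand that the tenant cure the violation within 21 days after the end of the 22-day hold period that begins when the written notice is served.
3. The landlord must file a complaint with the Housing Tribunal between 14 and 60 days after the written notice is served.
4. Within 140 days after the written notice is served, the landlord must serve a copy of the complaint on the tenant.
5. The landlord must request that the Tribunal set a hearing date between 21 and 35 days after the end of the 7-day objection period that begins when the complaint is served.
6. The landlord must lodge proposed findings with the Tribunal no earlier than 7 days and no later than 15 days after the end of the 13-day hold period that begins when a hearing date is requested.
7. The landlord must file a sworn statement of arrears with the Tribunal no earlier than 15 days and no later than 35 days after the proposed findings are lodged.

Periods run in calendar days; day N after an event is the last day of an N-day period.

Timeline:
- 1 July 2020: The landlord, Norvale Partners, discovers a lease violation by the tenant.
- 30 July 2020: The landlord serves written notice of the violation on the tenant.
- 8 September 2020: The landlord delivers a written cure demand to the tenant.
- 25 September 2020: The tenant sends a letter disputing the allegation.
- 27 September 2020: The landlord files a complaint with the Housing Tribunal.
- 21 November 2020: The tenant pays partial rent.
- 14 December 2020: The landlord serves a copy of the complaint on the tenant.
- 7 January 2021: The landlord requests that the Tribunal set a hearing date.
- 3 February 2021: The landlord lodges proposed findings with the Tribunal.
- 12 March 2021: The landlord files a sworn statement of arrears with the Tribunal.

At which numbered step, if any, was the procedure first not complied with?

(1) the permitted window runs from 1 July 2020 + 11 = 12 July 2020 to 1 July 2020 + 31 = 1 August 2020; done 30 July 2020 — within the window.
(2) due by 21 August 2020 + 21 days = 11 September 2020; 8 September 2020 is within that limit.
(3) the permitted window runs from 30 July 2020 + 14 = 13 August 2020 to 30 July 2020 + 60 = 28 September 2020; 27 September 2020 falls inside that range.
(4) due by 30 July 2020 + 140 days = 17 December 2020; completed 14 December 2020, before the deadline.
(5) the permitted window runs from 21 December 2020 + 21 = 11 January 2021 to 21 December 2020 + 35 = 25 January 2021; 7 January 2021 is 4 days too early.

Step 5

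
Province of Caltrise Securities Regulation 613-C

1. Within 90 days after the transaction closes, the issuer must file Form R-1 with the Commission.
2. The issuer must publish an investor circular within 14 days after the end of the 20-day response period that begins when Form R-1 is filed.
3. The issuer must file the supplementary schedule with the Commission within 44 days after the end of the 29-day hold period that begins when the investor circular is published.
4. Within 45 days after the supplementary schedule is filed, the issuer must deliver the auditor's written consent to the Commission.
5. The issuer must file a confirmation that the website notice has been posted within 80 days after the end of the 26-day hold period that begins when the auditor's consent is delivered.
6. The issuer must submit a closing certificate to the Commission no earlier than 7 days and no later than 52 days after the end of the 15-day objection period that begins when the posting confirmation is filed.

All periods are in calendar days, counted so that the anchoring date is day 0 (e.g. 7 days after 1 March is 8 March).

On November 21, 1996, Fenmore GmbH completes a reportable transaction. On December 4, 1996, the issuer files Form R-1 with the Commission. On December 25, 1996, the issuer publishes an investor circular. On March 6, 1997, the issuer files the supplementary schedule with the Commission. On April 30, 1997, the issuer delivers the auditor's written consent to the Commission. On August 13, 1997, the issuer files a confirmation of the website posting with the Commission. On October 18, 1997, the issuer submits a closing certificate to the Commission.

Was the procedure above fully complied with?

No

Step 1: 90 days after November 21, 1996 (when the transaction closes) is February 19, 1997; done December 4, 1996 — timely.
Step 2: 14 days after December 24, 1996 (end of the 20-day response period, which began when Form R-1 is filed on December 4, 1996) is January 7, 1997; completed December 25, 1996, before the deadline.
Step 3: 44 days after January 23, 1997 (end of the 29-day hold period, which began when the investor circular is published on December 25, 1996) is March 8, 1997; March 6, 1997 is within that limit.
Step 4: 45 days after March 6, 1997 (when the supplementary schedule is filed) is April 20, 1997; April 30, 1997 misses that deadline by 10 days.
No need to go further; step 4 was not satisfied.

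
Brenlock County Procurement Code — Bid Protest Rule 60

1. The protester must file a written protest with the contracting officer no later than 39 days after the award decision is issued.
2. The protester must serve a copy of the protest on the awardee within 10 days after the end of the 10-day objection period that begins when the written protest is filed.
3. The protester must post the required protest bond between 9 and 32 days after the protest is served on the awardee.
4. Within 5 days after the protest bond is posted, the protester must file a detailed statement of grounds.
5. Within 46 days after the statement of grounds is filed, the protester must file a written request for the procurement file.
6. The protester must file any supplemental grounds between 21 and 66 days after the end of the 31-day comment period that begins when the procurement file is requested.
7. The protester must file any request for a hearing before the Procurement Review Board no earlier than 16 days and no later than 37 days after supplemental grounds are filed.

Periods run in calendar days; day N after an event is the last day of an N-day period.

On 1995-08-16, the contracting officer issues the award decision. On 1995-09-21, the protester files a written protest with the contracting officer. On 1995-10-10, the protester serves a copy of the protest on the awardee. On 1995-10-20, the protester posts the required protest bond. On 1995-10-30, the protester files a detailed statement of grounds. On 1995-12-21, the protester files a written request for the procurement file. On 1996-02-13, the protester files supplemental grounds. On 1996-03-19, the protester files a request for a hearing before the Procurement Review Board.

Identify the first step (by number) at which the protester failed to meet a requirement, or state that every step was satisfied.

(1) due by 1995-08-16 + 39 days = 1995-09-24; done 1995-09-21 — timely.
(2) due by 1995-10-01 + 10 days = 1995-10-11; 1995-10-10 is within that limit.
(3) the permitted window runs from 1995-10-10 + 9 = 1995-10-19 to 1995-10-10 + 32 = 1995-11-11; 1995-10-20 falls inside that range.
(4) due by 1995-10-20 + 5 days = 1995-10-25; not done until 1995-10-30, 5 days after the deadline.
That is the first point of non-compliance.

Step 4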